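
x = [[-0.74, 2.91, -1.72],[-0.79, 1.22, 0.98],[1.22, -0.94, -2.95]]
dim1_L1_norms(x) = [5.37, 2.99, 5.11]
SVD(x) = [[0.24, 0.94, -0.23],[-0.37, 0.31, 0.88],[0.9, -0.12, 0.43]] @ diag([3.6791771138195104, 3.547555100971721, 0.0029275785655364372]) @ [[0.33, -0.16, -0.93], [-0.31, 0.91, -0.27], [-0.89, -0.38, -0.25]]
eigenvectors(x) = [[0.86+0.00j, 0.86-0.00j, 0.89+0.00j], [0.06+0.16j, 0.06-0.16j, (0.37+0j)], [0.35-0.33j, (0.35+0.33j), (0.25+0j)]]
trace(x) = -2.47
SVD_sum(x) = [[0.29, -0.14, -0.82], [-0.45, 0.22, 1.27], [1.08, -0.54, -3.07]] + [[-1.03,3.05,-0.9], [-0.34,1.0,-0.29], [0.14,-0.40,0.12]] + [[0.0, 0.00, 0.00], [-0.0, -0.00, -0.00], [-0.0, -0.0, -0.0]]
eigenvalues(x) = [(-1.23+1.21j), (-1.23-1.21j), (-0.01+0j)]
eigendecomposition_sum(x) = [[(-0.38+1.98j), 1.48-2.75j, -0.85-2.94j], [-0.40+0.07j, (0.62+0.09j), (0.49-0.36j)], [(0.61+0.94j), -0.46-1.67j, (-1.47-0.86j)]] + [[(-0.38-1.98j), (1.48+2.75j), (-0.85+2.94j)], [-0.40-0.07j, 0.62-0.09j, (0.49+0.36j)], [0.61-0.94j, (-0.46+1.67j), -1.47+0.86j]] + [[0.01-0.00j,  -0.04+0.00j,  -0.02+0.00j], [-0j,  (-0.02+0j),  -0.01+0.00j], [-0j,  -0.01+0.00j,  -0.01+0.00j]]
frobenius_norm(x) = 5.11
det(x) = -0.04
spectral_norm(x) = 3.68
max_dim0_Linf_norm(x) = 2.95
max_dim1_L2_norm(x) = 3.46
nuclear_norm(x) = 7.23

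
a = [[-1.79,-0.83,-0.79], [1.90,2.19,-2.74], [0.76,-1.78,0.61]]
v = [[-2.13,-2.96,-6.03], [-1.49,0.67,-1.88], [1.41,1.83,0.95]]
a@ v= [[3.94, 3.3, 11.6], [-11.17, -9.17, -18.18], [1.89, -2.33, -0.66]]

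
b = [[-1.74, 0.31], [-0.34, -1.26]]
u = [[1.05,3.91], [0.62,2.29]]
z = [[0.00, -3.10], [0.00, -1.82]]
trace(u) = 3.34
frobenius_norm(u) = 4.69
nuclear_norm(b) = 3.07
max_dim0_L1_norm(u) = 6.2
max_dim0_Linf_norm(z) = 3.1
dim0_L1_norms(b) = [2.08, 1.57]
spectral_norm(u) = 4.69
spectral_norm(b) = 1.78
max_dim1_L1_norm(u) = 4.96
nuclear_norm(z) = 3.59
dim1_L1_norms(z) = [3.1, 1.82]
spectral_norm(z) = 3.59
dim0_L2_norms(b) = [1.77, 1.3]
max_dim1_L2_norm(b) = 1.77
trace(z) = -1.82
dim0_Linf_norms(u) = [1.05, 3.91]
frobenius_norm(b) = 2.20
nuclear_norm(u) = 4.70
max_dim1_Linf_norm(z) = 3.1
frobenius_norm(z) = 3.59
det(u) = -0.02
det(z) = 0.00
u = z @ b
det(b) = 2.30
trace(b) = -3.00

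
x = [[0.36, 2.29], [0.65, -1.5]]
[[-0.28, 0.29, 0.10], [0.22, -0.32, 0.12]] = x @ [[0.04, -0.15, 0.21], [-0.13, 0.15, 0.01]]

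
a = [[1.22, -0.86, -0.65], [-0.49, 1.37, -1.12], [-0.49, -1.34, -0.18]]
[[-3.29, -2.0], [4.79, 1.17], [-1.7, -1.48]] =a@ [[-1.78, -0.47],[2.05, 1.19],[-0.99, 0.62]]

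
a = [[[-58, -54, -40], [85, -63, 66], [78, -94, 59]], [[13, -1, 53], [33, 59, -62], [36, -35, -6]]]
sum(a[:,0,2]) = 13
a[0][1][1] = -63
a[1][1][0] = 33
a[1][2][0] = 36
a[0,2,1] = -94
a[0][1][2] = 66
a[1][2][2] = -6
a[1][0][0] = 13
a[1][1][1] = 59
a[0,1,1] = -63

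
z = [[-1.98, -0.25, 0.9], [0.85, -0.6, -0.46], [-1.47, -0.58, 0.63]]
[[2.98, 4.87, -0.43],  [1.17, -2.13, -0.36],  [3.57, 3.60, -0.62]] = z @[[-2.33,-3.01,0.42], [-3.18,0.17,0.7], [-2.70,-1.16,0.64]]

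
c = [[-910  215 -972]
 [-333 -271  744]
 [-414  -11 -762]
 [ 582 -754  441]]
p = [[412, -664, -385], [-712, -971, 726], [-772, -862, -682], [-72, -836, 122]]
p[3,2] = 122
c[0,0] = -910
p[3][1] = -836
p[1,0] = -712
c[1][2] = 744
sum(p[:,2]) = -219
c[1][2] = 744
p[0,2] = -385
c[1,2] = 744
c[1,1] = -271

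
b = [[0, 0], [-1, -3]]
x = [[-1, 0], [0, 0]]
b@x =[[0, 0], [1, 0]]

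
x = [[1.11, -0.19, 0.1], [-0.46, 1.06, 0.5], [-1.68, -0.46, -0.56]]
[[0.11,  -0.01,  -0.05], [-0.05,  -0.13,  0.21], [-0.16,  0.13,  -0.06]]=x @ [[0.10,-0.02,-0.00], [0.01,-0.09,0.24], [-0.02,-0.09,-0.09]]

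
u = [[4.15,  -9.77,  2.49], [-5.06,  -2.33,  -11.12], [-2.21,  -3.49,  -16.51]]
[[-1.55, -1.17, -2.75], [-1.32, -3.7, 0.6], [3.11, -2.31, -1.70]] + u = [[2.60, -10.94, -0.26], [-6.38, -6.03, -10.52], [0.90, -5.8, -18.21]]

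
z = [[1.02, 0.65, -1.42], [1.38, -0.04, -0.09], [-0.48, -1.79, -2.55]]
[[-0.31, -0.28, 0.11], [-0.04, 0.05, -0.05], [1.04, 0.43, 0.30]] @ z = [[-0.76, -0.39, 0.18],[0.05, 0.06, 0.18],[1.51, 0.12, -2.28]]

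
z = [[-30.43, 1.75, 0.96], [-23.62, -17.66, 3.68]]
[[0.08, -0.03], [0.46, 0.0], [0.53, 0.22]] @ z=[[-1.73,  0.67,  -0.03],[-14.0,  0.80,  0.44],[-21.32,  -2.96,  1.32]]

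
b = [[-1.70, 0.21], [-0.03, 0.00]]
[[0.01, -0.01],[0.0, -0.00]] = b@[[-0.01,0.01], [-0.01,0.01]]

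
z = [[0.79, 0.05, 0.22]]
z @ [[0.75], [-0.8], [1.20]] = [[0.82]]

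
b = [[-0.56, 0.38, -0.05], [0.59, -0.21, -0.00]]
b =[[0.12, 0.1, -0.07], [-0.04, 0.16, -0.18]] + [[-0.68, 0.28, 0.02],[0.63, -0.37, 0.18]]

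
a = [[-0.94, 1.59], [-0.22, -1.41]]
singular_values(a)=[2.21, 0.76]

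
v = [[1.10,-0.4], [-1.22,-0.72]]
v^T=[[1.10,  -1.22], [-0.4,  -0.72]]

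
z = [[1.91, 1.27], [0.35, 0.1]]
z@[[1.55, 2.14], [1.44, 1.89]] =[[4.79, 6.49],[0.69, 0.94]]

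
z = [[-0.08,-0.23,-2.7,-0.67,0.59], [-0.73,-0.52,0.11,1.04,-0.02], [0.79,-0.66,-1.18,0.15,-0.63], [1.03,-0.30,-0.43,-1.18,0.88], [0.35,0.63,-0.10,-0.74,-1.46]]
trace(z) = -4.42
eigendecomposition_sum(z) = [[0.14+0.77j, (0.13-0.55j), -1.00-0.38j, -0.62-0.10j, (0.29+0.09j)], [(-0.15-0.24j), 0.03+0.20j, 0.39-0.01j, (0.22-0.05j), (-0.11+0.01j)], [(0.4-0.02j), (-0.27-0.1j), (-0.26+0.48j), (-0.09+0.31j), 0.06-0.14j], [(0.45+0.25j), -0.22-0.30j, -0.61+0.34j, (-0.31+0.27j), 0.17-0.11j], [(-0.13+0.15j), (0.13-0.06j), (-0.09-0.26j), -0.08-0.14j, (0.03+0.07j)]] + [[0.14-0.77j, (0.13+0.55j), (-1+0.38j), (-0.62+0.1j), (0.29-0.09j)], [(-0.15+0.24j), 0.03-0.20j, 0.39+0.01j, (0.22+0.05j), -0.11-0.01j], [(0.4+0.02j), -0.27+0.10j, (-0.26-0.48j), -0.09-0.31j, 0.06+0.14j], [0.45-0.25j, (-0.22+0.3j), (-0.61-0.34j), -0.31-0.27j, 0.17+0.11j], [(-0.13-0.15j), 0.13+0.06j, -0.09+0.26j, -0.08+0.14j, 0.03-0.07j]] + [[(-0.18+0.11j), (-0.19+0.04j), (-0.36-0.16j), (0.32-0.02j), 0.03-0.47j], [(-0.22+0.07j), -0.21-0.01j, (-0.34-0.25j), (0.35+0.05j), (0.14-0.49j)], [-0.01+0.21j, -0.07+0.19j, -0.33+0.22j, 0.16-0.28j, -0.39-0.28j], [0.07-0.21j, (0.13-0.16j), 0.39-0.13j, (-0.24+0.24j), 0.31+0.39j], [(0.3+0.2j), (0.21+0.27j), (0.03+0.67j), -0.28-0.48j, -0.75+0.32j]] + [[(-0.18-0.11j), -0.19-0.04j, -0.36+0.16j, (0.32+0.02j), 0.03+0.47j],[-0.22-0.07j, (-0.21+0.01j), (-0.34+0.25j), 0.35-0.05j, 0.14+0.49j],[(-0.01-0.21j), (-0.07-0.19j), -0.33-0.22j, (0.16+0.28j), -0.39+0.28j],[(0.07+0.21j), 0.13+0.16j, (0.39+0.13j), -0.24-0.24j, 0.31-0.39j],[(0.3-0.2j), 0.21-0.27j, 0.03-0.67j, -0.28+0.48j, -0.75-0.32j]] + [[0.00-0.00j, (-0.1-0j), (0.02-0j), (-0.07+0j), -0.06-0.00j], [-0j, (-0.15-0j), (0.03-0j), (-0.1+0j), (-0.08-0j)], [(-0+0j), 0.03+0.00j, -0.00+0.00j, (0.02-0j), 0.01+0.00j], [-0j, (-0.11-0j), (0.02-0j), -0.08+0.00j, -0.06-0.00j], [0.00-0.00j, (-0.04-0j), 0.01-0.00j, (-0.03+0j), (-0.02-0j)]]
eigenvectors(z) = [[(-0.73+0j), (-0.73-0j), (-0.17+0.33j), (-0.17-0.33j), (0.47+0j)], [0.24-0.10j, 0.24+0.10j, -0.25+0.32j, -0.25-0.32j, 0.68+0.00j], [-0.05+0.37j, -0.05-0.37j, 0.19+0.32j, (0.19-0.32j), (-0.12+0j)], [(-0.31+0.37j), (-0.31-0.37j), -0.10-0.37j, (-0.1+0.37j), 0.52+0.00j], [-0.12-0.14j, (-0.12+0.14j), (0.64+0j), 0.64-0.00j, (0.18+0j)]]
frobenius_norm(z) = 4.43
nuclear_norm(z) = 8.54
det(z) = -3.09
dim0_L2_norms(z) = [1.53, 1.12, 2.98, 1.87, 1.91]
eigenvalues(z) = [(-0.37+1.8j), (-0.37-1.8j), (-1.71+0.88j), (-1.71-0.88j), (-0.25+0j)]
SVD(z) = [[0.84, 0.29, 0.15, -0.43, 0.02],[-0.17, 0.54, 0.29, 0.16, 0.76],[0.35, -0.07, 0.46, 0.79, -0.21],[0.38, -0.28, -0.67, 0.33, 0.47],[0.03, -0.74, 0.48, -0.25, 0.40]] @ diag([3.2528499339213517, 2.0693000200924674, 1.8307977733332865, 1.1685686878508013, 0.21445621736312565]) @ [[0.23, -0.13, -0.88, -0.36, 0.17], [-0.49, -0.33, -0.22, 0.59, 0.5], [-0.21, 0.01, -0.37, 0.39, -0.82], [0.68, -0.65, 0.12, 0.32, -0.09], [-0.46, -0.67, 0.15, -0.52, -0.21]]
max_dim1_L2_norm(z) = 2.85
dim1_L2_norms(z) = [2.85, 1.38, 1.69, 1.87, 1.79]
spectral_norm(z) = 3.25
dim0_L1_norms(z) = [2.98, 2.34, 4.52, 3.78, 3.58]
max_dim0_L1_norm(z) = 4.52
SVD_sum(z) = [[0.62, -0.36, -2.4, -0.97, 0.48], [-0.13, 0.07, 0.50, 0.20, -0.1], [0.26, -0.15, -1.0, -0.41, 0.20], [0.28, -0.16, -1.08, -0.43, 0.21], [0.02, -0.01, -0.08, -0.03, 0.02]] + [[-0.29, -0.20, -0.13, 0.35, 0.3], [-0.54, -0.37, -0.24, 0.66, 0.56], [0.07, 0.05, 0.03, -0.08, -0.07], [0.28, 0.19, 0.12, -0.34, -0.29], [0.75, 0.51, 0.33, -0.91, -0.77]] + [[-0.06, 0.0, -0.11, 0.11, -0.23], [-0.11, 0.00, -0.20, 0.20, -0.43], [-0.18, 0.01, -0.31, 0.32, -0.69], [0.26, -0.01, 0.46, -0.48, 1.01], [-0.19, 0.01, -0.33, 0.34, -0.71]] + [[-0.34,0.33,-0.06,-0.16,0.05], [0.13,-0.12,0.02,0.06,-0.02], [0.62,-0.59,0.11,0.29,-0.08], [0.26,-0.25,0.05,0.12,-0.03], [-0.2,0.19,-0.04,-0.09,0.03]] + [[-0.00, -0.0, 0.0, -0.00, -0.0], [-0.07, -0.11, 0.02, -0.08, -0.03], [0.02, 0.03, -0.01, 0.02, 0.01], [-0.05, -0.07, 0.02, -0.05, -0.02], [-0.04, -0.06, 0.01, -0.05, -0.02]]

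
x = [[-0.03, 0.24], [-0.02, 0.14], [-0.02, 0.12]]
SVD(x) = [[-0.79, 0.54],  [-0.46, -0.23],  [-0.40, -0.81]] @ diag([0.30541608956491323, 0.004583910435086767]) @ [[0.13, -0.99], [0.99, 0.13]]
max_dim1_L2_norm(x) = 0.24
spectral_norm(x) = 0.31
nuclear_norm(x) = 0.31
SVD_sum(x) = [[-0.03, 0.24],[-0.02, 0.14],[-0.02, 0.12]] + [[0.00, 0.00], [-0.00, -0.00], [-0.00, -0.00]]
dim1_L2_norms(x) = [0.24, 0.14, 0.12]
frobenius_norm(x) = 0.31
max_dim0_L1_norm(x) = 0.5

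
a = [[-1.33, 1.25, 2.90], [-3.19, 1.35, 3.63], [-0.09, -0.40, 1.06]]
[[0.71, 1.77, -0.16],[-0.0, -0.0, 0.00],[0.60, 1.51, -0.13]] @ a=[[-6.58, 3.34, 8.31], [0.00, 0.00, 0.00], [-5.60, 2.84, 7.08]]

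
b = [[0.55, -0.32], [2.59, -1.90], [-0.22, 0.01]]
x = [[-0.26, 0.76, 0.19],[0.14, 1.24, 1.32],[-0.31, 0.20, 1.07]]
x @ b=[[1.78, -1.36], [3.0, -2.39], [0.11, -0.27]]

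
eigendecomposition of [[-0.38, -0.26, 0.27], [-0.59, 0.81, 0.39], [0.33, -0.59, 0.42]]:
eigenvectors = [[(0.91+0j), (0.27+0.02j), (0.27-0.02j)],[(0.42+0j), (-0.22-0.43j), -0.22+0.43j],[(-0.06+0j), 0.83+0.00j, (0.83-0j)]]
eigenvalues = [(-0.52+0j), (0.68+0.32j), (0.68-0.32j)]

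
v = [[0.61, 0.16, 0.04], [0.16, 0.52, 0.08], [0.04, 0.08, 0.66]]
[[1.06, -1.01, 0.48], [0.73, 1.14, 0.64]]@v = [[0.50, -0.32, 0.28], [0.65, 0.76, 0.54]]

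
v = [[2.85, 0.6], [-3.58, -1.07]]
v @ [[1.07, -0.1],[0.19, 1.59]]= [[3.16, 0.67], [-4.03, -1.34]]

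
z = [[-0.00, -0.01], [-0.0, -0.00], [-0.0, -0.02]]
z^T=[[-0.00, -0.00, -0.0], [-0.01, -0.00, -0.02]]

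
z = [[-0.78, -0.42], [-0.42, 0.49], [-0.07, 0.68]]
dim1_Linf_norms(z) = [0.78, 0.49, 0.68]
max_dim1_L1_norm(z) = 1.2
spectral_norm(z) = 0.96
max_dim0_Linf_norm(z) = 0.78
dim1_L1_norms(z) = [1.2, 0.91, 0.75]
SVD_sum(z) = [[-0.37, -0.65], [0.11, 0.19], [0.27, 0.49]] + [[-0.41, 0.23], [-0.53, 0.3], [-0.34, 0.19]]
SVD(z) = [[0.78, 0.55], [-0.23, 0.70], [-0.58, 0.46]] @ diag([0.9596210256964937, 0.8647123724344469]) @ [[-0.49, -0.87], [-0.87, 0.49]]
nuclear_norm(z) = 1.82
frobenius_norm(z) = 1.29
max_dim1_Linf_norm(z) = 0.78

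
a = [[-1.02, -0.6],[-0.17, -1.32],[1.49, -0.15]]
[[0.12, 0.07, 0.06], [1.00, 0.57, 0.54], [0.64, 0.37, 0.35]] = a@[[0.35, 0.2, 0.19],[-0.8, -0.46, -0.43]]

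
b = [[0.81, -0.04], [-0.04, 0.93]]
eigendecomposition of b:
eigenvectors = [[-0.96, 0.29], [-0.29, -0.96]]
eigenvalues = [0.8, 0.94]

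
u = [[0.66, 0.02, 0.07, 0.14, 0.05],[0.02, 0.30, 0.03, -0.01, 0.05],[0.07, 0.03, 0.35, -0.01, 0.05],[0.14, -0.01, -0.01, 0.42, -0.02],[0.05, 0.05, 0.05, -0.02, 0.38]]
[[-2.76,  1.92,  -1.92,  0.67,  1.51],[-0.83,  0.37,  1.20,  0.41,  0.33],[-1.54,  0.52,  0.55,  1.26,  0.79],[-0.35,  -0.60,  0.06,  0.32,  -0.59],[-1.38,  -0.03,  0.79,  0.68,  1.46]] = u @ [[-3.63,3.42,-3.70,0.37,2.32], [-1.79,0.99,3.8,0.84,0.22], [-3.15,0.78,1.76,3.30,1.25], [0.14,-2.58,1.61,0.79,-1.98], [-2.5,-0.91,1.93,1.25,3.23]]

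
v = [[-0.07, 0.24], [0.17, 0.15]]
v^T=[[-0.07, 0.17],[0.24, 0.15]]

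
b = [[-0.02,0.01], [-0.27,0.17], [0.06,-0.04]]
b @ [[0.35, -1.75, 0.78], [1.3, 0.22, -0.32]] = [[0.01, 0.04, -0.02], [0.13, 0.51, -0.26], [-0.03, -0.11, 0.06]]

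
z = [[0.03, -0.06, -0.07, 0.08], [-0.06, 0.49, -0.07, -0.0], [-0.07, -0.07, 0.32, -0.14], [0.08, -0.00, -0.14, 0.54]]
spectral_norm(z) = 0.63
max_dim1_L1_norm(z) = 0.76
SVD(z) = [[-0.15, 0.14, 0.17, -0.96],[-0.17, -0.95, -0.20, -0.15],[0.46, 0.13, -0.85, -0.2],[-0.86, 0.23, -0.45, 0.09]] @ diag([0.6292562513696511, 0.5083879336117382, 0.24367302686826947, 0.0013172118496589194]) @ [[-0.15, -0.17, 0.46, -0.86], [0.14, -0.95, 0.13, 0.23], [0.17, -0.20, -0.85, -0.45], [0.96, 0.15, 0.20, -0.09]]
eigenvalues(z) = [-0.0, 0.24, 0.63, 0.51]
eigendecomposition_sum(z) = [[-0.0,-0.0,-0.0,0.0], [-0.0,-0.0,-0.00,0.0], [-0.00,-0.0,-0.00,0.0], [0.0,0.0,0.00,-0.00]] + [[0.01, -0.01, -0.04, -0.02],[-0.01, 0.01, 0.04, 0.02],[-0.04, 0.04, 0.18, 0.09],[-0.02, 0.02, 0.09, 0.05]] + [[0.01, 0.02, -0.04, 0.08], [0.02, 0.02, -0.05, 0.09], [-0.04, -0.05, 0.13, -0.25], [0.08, 0.09, -0.25, 0.46]] + [[0.01, -0.07, 0.01, 0.02], [-0.07, 0.46, -0.06, -0.11], [0.01, -0.06, 0.01, 0.02], [0.02, -0.11, 0.02, 0.03]]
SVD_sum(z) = [[0.01, 0.02, -0.04, 0.08], [0.02, 0.02, -0.05, 0.09], [-0.04, -0.05, 0.13, -0.25], [0.08, 0.09, -0.25, 0.46]] + [[0.01, -0.07, 0.01, 0.02], [-0.07, 0.46, -0.06, -0.11], [0.01, -0.06, 0.01, 0.02], [0.02, -0.11, 0.02, 0.03]] + [[0.01, -0.01, -0.04, -0.02], [-0.01, 0.01, 0.04, 0.02], [-0.04, 0.04, 0.18, 0.09], [-0.02, 0.02, 0.09, 0.05]] + [[-0.0, -0.00, -0.0, 0.0],[-0.00, -0.0, -0.0, 0.0],[-0.00, -0.0, -0.0, 0.0],[0.00, 0.00, 0.0, -0.0]]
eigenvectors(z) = [[-0.96, -0.17, 0.15, -0.14], [-0.15, 0.2, 0.17, 0.95], [-0.20, 0.85, -0.46, -0.13], [0.09, 0.45, 0.86, -0.23]]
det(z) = -0.00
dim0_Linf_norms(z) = [0.08, 0.49, 0.32, 0.54]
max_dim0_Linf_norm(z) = 0.54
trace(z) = 1.38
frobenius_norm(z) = 0.84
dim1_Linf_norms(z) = [0.08, 0.49, 0.32, 0.54]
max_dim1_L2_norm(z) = 0.56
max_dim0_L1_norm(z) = 0.76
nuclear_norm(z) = 1.38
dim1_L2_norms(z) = [0.13, 0.5, 0.36, 0.56]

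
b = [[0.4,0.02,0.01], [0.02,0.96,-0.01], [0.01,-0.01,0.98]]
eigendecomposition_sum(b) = [[0.4, -0.01, -0.01], [-0.01, 0.0, 0.0], [-0.01, 0.00, 0.00]] + [[0.00, 0.04, 0.01], [0.04, 0.82, 0.34], [0.01, 0.34, 0.14]] + [[0.00,-0.00,0.0], [-0.0,0.14,-0.35], [0.00,-0.35,0.84]]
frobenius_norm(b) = 1.43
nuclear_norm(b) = 2.34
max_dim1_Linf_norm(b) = 0.98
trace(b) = 2.34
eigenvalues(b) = [0.4, 0.96, 0.98]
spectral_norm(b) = 0.98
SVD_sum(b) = [[0.00, -0.0, 0.00], [-0.0, 0.14, -0.35], [0.0, -0.35, 0.84]] + [[0.0, 0.04, 0.01], [0.04, 0.82, 0.34], [0.01, 0.34, 0.14]] + [[0.4, -0.01, -0.01],[-0.01, 0.0, 0.0],[-0.01, 0.0, 0.0]]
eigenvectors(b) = [[-1.00, 0.04, 0.00], [0.04, 0.92, -0.38], [0.02, 0.38, 0.92]]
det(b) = 0.38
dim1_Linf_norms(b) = [0.4, 0.96, 0.98]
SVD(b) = [[0.00, 0.04, -1.00], [-0.38, 0.92, 0.04], [0.92, 0.38, 0.02]] @ diag([0.9841465705015858, 0.9567512712615969, 0.39910215823681744]) @ [[0.00,-0.38,0.92], [0.04,0.92,0.38], [-1.0,0.04,0.02]]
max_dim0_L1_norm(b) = 1.0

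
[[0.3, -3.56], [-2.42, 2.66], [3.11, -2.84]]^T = [[0.3, -2.42, 3.11], [-3.56, 2.66, -2.84]]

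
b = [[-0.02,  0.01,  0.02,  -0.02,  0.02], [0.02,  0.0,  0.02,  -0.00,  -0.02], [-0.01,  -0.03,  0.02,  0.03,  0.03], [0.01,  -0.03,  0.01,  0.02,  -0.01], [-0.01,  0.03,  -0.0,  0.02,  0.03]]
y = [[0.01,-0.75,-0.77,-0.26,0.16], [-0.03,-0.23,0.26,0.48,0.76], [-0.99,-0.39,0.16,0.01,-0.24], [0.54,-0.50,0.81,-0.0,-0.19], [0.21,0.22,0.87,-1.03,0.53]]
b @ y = [[-0.03,0.02,0.02,-0.01,0.01], [-0.02,-0.03,-0.03,0.02,-0.01], [0.0,-0.00,0.05,-0.04,-0.02], [-0.00,-0.02,-0.01,-0.01,-0.03], [0.02,-0.0,0.06,-0.01,0.03]]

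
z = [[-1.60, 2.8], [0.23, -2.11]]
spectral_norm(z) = 3.79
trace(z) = -3.71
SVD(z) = [[-0.84, 0.54],[0.54, 0.84]] @ diag([3.7929119424133355, 0.720290911436688]) @ [[0.39,-0.92], [-0.92,-0.39]]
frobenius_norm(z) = 3.86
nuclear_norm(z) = 4.51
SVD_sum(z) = [[-1.24, 2.95], [0.79, -1.87]] + [[-0.36, -0.15], [-0.56, -0.24]]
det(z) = 2.73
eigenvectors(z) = [[0.98,  -0.93], [0.21,  0.36]]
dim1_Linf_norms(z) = [2.8, 2.11]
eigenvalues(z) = [-1.01, -2.7]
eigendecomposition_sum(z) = [[-0.66, -1.68], [-0.14, -0.35]] + [[-0.94, 4.48],[0.37, -1.76]]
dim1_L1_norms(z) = [4.4, 2.34]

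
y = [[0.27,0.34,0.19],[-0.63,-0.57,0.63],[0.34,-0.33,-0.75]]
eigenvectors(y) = [[-0.84+0.00j, 0.14+0.19j, 0.14-0.19j], [0.34+0.00j, -0.80+0.00j, (-0.8-0j)], [(-0.41+0j), (0.22-0.51j), (0.22+0.51j)]]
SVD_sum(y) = [[0.06, 0.03, -0.08],[-0.6, -0.26, 0.76],[0.41, 0.18, -0.52]] + [[0.1, 0.38, 0.21],  [-0.08, -0.29, -0.16],  [-0.13, -0.47, -0.26]] + [[0.11, -0.06, 0.06], [0.05, -0.03, 0.03], [0.05, -0.03, 0.03]]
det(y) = 0.16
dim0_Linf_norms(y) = [0.63, 0.57, 0.75]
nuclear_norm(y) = 2.17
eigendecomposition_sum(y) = [[(0.21+0j), 0.06+0.00j, (0.08+0j)], [-0.09+0.00j, -0.02+0.00j, -0.03-0.00j], [(0.1+0j), (0.03+0j), (0.04+0j)]] + [[(0.03+0.08j), 0.14-0.00j, (0.06-0.16j)], [(-0.27-0.07j), (-0.27+0.4j), (0.33+0.47j)], [0.12-0.16j, -0.18-0.29j, -0.39+0.08j]] + [[(0.03-0.08j),0.14+0.00j,0.06+0.16j], [-0.27+0.07j,-0.27-0.40j,(0.33-0.47j)], [(0.12+0.16j),-0.18+0.29j,(-0.39-0.08j)]]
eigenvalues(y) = [(0.22+0j), (-0.64+0.56j), (-0.64-0.56j)]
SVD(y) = [[-0.09,-0.56,0.82], [0.82,0.43,0.38], [-0.56,0.71,0.43]] @ diag([1.2194982569224986, 0.7842950919107015, 0.1673475729366026]) @ [[-0.6, -0.25, 0.76], [-0.23, -0.85, -0.47], [0.77, -0.46, 0.45]]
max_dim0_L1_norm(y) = 1.57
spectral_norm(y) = 1.22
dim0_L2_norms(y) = [0.77, 0.74, 1.0]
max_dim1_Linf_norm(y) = 0.75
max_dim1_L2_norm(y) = 1.06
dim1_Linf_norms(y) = [0.34, 0.63, 0.75]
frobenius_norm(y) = 1.46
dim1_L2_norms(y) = [0.47, 1.06, 0.89]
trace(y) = -1.05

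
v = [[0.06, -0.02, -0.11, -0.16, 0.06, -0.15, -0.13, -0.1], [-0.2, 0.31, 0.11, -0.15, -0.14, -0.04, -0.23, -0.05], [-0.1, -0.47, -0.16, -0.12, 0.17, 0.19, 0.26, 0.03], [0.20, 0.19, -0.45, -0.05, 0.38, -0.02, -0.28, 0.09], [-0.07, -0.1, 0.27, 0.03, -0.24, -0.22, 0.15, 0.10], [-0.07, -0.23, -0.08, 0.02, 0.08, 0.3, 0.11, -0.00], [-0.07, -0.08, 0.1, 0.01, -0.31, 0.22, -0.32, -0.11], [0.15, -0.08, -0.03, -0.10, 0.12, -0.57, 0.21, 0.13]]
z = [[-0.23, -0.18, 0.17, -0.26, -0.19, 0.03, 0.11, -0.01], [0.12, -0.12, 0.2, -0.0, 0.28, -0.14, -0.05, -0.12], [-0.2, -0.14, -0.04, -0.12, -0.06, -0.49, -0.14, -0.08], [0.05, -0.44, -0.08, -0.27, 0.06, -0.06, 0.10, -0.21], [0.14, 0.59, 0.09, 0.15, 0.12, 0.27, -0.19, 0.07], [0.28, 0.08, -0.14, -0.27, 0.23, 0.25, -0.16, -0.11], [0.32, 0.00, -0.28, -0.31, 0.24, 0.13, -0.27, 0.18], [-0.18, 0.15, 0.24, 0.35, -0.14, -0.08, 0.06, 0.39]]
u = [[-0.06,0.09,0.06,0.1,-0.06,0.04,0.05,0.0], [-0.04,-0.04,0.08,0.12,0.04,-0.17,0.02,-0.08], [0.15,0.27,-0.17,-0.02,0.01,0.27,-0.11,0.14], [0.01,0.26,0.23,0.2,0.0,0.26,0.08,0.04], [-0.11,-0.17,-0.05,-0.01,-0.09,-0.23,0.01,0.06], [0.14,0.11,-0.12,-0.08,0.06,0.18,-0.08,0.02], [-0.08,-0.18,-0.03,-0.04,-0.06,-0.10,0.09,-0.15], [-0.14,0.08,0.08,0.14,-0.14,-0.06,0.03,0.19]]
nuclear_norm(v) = 3.33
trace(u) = 0.30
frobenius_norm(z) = 1.68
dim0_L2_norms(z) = [0.59, 0.8, 0.49, 0.68, 0.52, 0.65, 0.43, 0.52]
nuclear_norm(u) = 1.89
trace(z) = -0.17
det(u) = 0.00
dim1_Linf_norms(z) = [0.26, 0.28, 0.49, 0.44, 0.59, 0.28, 0.32, 0.39]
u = v @ z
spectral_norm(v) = 0.88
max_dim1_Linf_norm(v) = 0.57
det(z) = 0.00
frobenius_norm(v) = 1.54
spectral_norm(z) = 1.05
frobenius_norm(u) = 0.98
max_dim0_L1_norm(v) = 1.71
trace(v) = 0.03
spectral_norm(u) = 0.74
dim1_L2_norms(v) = [0.31, 0.5, 0.64, 0.72, 0.48, 0.42, 0.53, 0.66]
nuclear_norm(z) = 3.70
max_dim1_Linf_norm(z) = 0.59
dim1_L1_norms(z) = [1.18, 1.03, 1.27, 1.27, 1.62, 1.52, 1.73, 1.59]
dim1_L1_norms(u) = [0.46, 0.59, 1.14, 1.08, 0.73, 0.79, 0.73, 0.86]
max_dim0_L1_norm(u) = 1.31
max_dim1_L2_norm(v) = 0.72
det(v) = -0.00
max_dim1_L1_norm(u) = 1.14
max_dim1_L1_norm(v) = 1.66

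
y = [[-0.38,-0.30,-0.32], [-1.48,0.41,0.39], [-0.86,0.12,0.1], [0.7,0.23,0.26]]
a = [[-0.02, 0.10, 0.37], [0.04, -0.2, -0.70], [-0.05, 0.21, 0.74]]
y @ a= [[0.01, -0.05, -0.17], [0.03, -0.15, -0.55], [0.02, -0.09, -0.33], [-0.02, 0.08, 0.29]]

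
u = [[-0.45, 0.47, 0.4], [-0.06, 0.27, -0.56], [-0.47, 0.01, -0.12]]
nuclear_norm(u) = 1.81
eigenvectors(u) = [[0.72+0.00j, (0.72-0j), -0.35+0.00j],[(-0.07+0.4j), -0.07-0.40j, -0.89+0.00j],[(0.24+0.51j), (0.24-0.51j), (0.28+0j)]]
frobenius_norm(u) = 1.10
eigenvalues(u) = [(-0.36+0.55j), (-0.36-0.55j), (0.43+0j)]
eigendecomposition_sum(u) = [[-0.25+0.19j, (0.17+0j), (0.25+0.25j)],[-0.08-0.15j, (-0.02+0.1j), -0.16+0.11j],[-0.22-0.11j, 0.05+0.13j, (-0.1+0.26j)]] + [[-0.25-0.19j,0.17-0.00j,(0.25-0.25j)], [-0.08+0.15j,(-0.02-0.1j),(-0.16-0.11j)], [(-0.22+0.11j),0.05-0.13j,(-0.1-0.26j)]] + [[0.04-0.00j,  0.12+0.00j,  -0.09-0.00j],  [(0.11-0j),  (0.31+0j),  (-0.24-0j)],  [-0.03+0.00j,  (-0.1-0j),  (0.08+0j)]]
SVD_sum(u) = [[-0.53, 0.38, 0.37], [0.07, -0.05, -0.05], [-0.20, 0.14, 0.14]] + [[0.01, -0.01, 0.02], [-0.21, 0.21, -0.52], [-0.1, 0.1, -0.24]] + [[0.08, 0.10, 0.01], [0.08, 0.11, 0.01], [-0.18, -0.23, -0.02]]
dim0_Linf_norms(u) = [0.47, 0.47, 0.56]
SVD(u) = [[-0.93, 0.04, -0.36], [0.12, -0.91, -0.4], [-0.35, -0.41, 0.84]] @ diag([0.8091808157593847, 0.6612822515606083, 0.3418072427230144]) @ [[0.71, -0.51, -0.49], [0.35, -0.35, 0.87], [-0.61, -0.79, -0.07]]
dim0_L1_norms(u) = [0.98, 0.75, 1.08]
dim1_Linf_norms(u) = [0.47, 0.56, 0.47]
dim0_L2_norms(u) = [0.65, 0.54, 0.7]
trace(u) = -0.30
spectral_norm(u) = 0.81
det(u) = 0.18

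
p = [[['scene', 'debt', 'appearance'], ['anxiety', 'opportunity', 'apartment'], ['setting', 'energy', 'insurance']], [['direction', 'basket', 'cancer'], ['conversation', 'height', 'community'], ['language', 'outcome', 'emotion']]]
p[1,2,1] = 'outcome'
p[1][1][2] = 'community'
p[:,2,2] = ['insurance', 'emotion']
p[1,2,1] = 'outcome'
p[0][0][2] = 'appearance'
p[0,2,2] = 'insurance'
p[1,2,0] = 'language'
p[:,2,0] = ['setting', 'language']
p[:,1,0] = ['anxiety', 'conversation']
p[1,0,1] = 'basket'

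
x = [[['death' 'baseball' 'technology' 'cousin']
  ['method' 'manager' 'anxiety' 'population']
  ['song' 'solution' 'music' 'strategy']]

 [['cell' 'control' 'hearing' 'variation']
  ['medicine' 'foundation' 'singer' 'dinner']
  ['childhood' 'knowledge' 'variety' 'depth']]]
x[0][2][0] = 'song'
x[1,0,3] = 'variation'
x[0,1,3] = 'population'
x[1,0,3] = 'variation'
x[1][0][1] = 'control'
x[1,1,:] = ['medicine', 'foundation', 'singer', 'dinner']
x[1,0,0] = 'cell'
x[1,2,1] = 'knowledge'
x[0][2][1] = 'solution'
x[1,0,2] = 'hearing'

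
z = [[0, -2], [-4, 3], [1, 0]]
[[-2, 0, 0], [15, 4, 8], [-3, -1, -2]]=z @[[-3, -1, -2], [1, 0, 0]]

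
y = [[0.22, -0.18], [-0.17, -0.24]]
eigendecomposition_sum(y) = [[0.25, -0.09], [-0.08, 0.03]] + [[-0.03, -0.09],  [-0.09, -0.27]]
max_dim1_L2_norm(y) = 0.29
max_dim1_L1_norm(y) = 0.41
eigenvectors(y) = [[0.95, 0.33],  [-0.31, 0.94]]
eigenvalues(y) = [0.28, -0.3]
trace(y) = -0.02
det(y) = -0.08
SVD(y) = [[0.53, 0.85], [0.85, -0.53]] @ diag([0.3001872602198674, 0.27782658044486963]) @ [[-0.09, -1.00], [1.0, -0.09]]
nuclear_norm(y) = 0.58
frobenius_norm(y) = 0.41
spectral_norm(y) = 0.30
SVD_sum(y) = [[-0.01, -0.16], [-0.02, -0.25]] + [[0.23, -0.02],  [-0.15, 0.01]]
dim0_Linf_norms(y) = [0.22, 0.24]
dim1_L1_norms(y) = [0.4, 0.41]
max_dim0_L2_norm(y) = 0.3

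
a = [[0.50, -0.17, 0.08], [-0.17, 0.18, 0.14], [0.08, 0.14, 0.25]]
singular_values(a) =[0.57, 0.35, 0.0]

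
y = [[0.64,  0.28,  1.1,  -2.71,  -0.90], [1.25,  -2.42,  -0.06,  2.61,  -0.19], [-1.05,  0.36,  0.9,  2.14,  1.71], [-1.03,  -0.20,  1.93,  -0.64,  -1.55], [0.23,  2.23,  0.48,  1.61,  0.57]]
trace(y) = -0.95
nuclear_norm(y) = 14.08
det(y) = -88.45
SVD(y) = [[0.59,0.03,0.11,-0.35,-0.72], [-0.53,0.70,0.23,-0.39,-0.17], [-0.47,-0.39,0.38,0.41,-0.55], [0.28,0.01,0.89,-0.00,0.36], [-0.27,-0.6,0.04,-0.74,0.12]] @ diag([5.03181910861537, 3.6221042931731096, 2.6419116619542184, 1.7017118360665235, 1.079507547436125]) @ [[-0.03, 0.12, 0.13, -0.91, -0.36],[0.32, -0.87, -0.17, -0.02, -0.33],[-0.36, -0.18, 0.83, 0.23, -0.32],[-0.77, -0.39, -0.21, -0.22, 0.40],[-0.41, 0.2, -0.48, 0.25, -0.71]]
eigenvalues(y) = [(-3.73+0j), (2.79+0j), (-0.73+2.3j), (-0.73-2.3j), (1.46+0j)]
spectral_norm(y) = 5.03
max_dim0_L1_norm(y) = 9.71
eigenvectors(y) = [[(0.32+0j), -0.12+0.00j, (-0.33+0.04j), (-0.33-0.04j), (-0.48+0j)], [-0.84+0.00j, 0.09+0.00j, (-0.1+0.52j), -0.10-0.52j, -0.08+0.00j], [(-0.11+0j), 0.83+0.00j, 0.05-0.32j, (0.05+0.32j), (-0.66+0j)], [(0.29+0j), (0.29+0j), (-0.32+0.22j), -0.32-0.22j, (0.06+0j)], [(0.32+0j), 0.46+0.00j, 0.60+0.00j, 0.60-0.00j, -0.57+0.00j]]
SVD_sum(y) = [[-0.08, 0.36, 0.39, -2.71, -1.08], [0.07, -0.33, -0.35, 2.43, 0.96], [0.06, -0.29, -0.31, 2.18, 0.87], [-0.04, 0.17, 0.19, -1.28, -0.51], [0.04, -0.17, -0.18, 1.23, 0.49]] + [[0.04, -0.11, -0.02, -0.00, -0.04], [0.8, -2.2, -0.44, -0.05, -0.83], [-0.45, 1.23, 0.24, 0.03, 0.46], [0.01, -0.03, -0.01, -0.00, -0.01], [-0.69, 1.90, 0.38, 0.05, 0.71]] + [[-0.10, -0.05, 0.24, 0.07, -0.09],[-0.22, -0.11, 0.5, 0.14, -0.19],[-0.36, -0.18, 0.83, 0.23, -0.32],[-0.85, -0.42, 1.94, 0.55, -0.75],[-0.04, -0.02, 0.08, 0.02, -0.03]] + [[0.46, 0.23, 0.12, 0.13, -0.24], [0.52, 0.26, 0.14, 0.15, -0.27], [-0.55, -0.27, -0.15, -0.15, 0.28], [0.00, 0.0, 0.00, 0.0, -0.00], [0.98, 0.49, 0.26, 0.28, -0.51]] + [[0.32,-0.16,0.37,-0.19,0.55],[0.08,-0.04,0.09,-0.05,0.13],[0.24,-0.12,0.29,-0.15,0.42],[-0.16,0.08,-0.19,0.10,-0.28],[-0.05,0.03,-0.06,0.03,-0.09]]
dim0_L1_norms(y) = [4.2, 5.49, 4.47, 9.71, 4.92]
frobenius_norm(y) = 7.03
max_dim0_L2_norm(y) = 4.66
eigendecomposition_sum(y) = [[(-0.28-0j), (0.74+0j), (0.52+0j), -0.93-0.00j, -0.57+0.00j], [(0.71+0j), (-1.9-0j), (-1.34-0j), 2.39+0.00j, 1.46-0.00j], [(0.09+0j), (-0.25-0j), (-0.18-0j), 0.32+0.00j, 0.20-0.00j], [(-0.24-0j), (0.65+0j), 0.46+0.00j, (-0.82-0j), (-0.5+0j)], [-0.27-0.00j, 0.73+0.00j, (0.52+0j), -0.92-0.00j, (-0.56+0j)]] + [[0.29-0.00j, 0j, (-0.22+0j), (-0.37-0j), -0.03+0.00j], [(-0.21+0j), (-0-0j), 0.16-0.00j, (0.27+0j), (0.02-0j)], [(-1.96+0j), (-0.02-0j), (1.52-0j), 2.56+0.00j, 0.18-0.00j], [-0.68+0.00j, (-0.01-0j), (0.53-0j), (0.89+0j), 0.06-0.00j], [(-1.1+0j), (-0.01-0j), (0.85-0j), (1.43+0j), (0.1-0j)]] + [[(-0.13+0.24j), (-0.35-0.07j), (0.33+0.25j), (-0.45+0.15j), (-0.27-0.47j)],[0.31+0.31j, (-0.28+0.5j), 0.55-0.38j, 0.01+0.76j, -0.85+0.18j],[-0.19-0.18j, 0.16-0.31j, -0.32+0.24j, (-0.02-0.46j), (0.51-0.13j)],[0.32j, -0.41+0.12j, 0.48+0.09j, -0.39+0.41j, (-0.54-0.35j)],[(0.28-0.4j), (0.62+0.21j), (-0.53-0.53j), 0.85-0.17j, (0.38+0.91j)]] + [[(-0.13-0.24j), (-0.35+0.07j), (0.33-0.25j), (-0.45-0.15j), (-0.27+0.47j)], [(0.31-0.31j), (-0.28-0.5j), 0.55+0.38j, (0.01-0.76j), (-0.85-0.18j)], [(-0.19+0.18j), 0.16+0.31j, -0.32-0.24j, -0.02+0.46j, (0.51+0.13j)], [0.00-0.32j, (-0.41-0.12j), (0.48-0.09j), -0.39-0.41j, (-0.54+0.35j)], [(0.28+0.4j), 0.62-0.21j, -0.53+0.53j, (0.85+0.17j), (0.38-0.91j)]] + [[(0.88-0j), 0.24-0.00j, 0.15+0.00j, -0.51-0.00j, (0.23-0j)], [(0.14-0j), (0.04-0j), 0.02+0.00j, (-0.08-0j), (0.04-0j)], [(1.2-0j), (0.32-0j), (0.2+0j), -0.69-0.00j, (0.32-0j)], [-0.11+0.00j, -0.03+0.00j, -0.02-0.00j, (0.06+0j), -0.03+0.00j], [1.03-0.00j, 0.28-0.00j, (0.18+0j), (-0.6-0j), (0.27-0j)]]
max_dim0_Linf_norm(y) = 2.71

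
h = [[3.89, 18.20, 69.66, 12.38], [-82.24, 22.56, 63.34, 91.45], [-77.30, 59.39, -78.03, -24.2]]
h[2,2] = -78.03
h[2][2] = -78.03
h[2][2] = -78.03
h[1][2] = 63.34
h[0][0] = 3.89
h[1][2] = 63.34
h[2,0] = -77.3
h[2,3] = -24.2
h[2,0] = -77.3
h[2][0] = -77.3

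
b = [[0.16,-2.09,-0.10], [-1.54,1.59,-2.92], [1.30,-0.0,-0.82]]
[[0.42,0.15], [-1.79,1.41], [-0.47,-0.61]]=b @ [[-0.04, -0.61], [-0.23, -0.11], [0.51, -0.22]]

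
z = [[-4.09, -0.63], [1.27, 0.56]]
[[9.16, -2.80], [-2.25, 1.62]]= z @ [[-2.49, 0.37], [1.63, 2.05]]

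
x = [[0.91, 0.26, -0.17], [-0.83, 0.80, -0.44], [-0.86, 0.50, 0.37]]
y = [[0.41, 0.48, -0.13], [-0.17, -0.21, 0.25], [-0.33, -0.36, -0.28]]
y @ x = [[0.09,  0.43,  -0.33], [-0.20,  -0.09,  0.21], [0.24,  -0.51,  0.11]]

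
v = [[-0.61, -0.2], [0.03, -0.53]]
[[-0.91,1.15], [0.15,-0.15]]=v@[[1.56, -1.95], [-0.19, 0.18]]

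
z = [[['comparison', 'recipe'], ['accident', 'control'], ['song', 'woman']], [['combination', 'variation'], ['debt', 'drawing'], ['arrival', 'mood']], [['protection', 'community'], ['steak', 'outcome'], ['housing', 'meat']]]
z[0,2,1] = 'woman'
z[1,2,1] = 'mood'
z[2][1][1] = 'outcome'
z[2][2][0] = 'housing'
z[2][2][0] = 'housing'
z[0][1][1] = 'control'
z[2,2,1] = 'meat'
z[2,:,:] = [['protection', 'community'], ['steak', 'outcome'], ['housing', 'meat']]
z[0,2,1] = 'woman'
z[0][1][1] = 'control'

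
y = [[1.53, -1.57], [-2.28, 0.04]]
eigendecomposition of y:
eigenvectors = [[0.77, 0.49], [-0.63, 0.87]]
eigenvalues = [2.82, -1.25]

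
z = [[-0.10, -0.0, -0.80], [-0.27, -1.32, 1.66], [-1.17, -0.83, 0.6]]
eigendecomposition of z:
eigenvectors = [[0.53+0.00j,(-0.08+0.35j),(-0.08-0.35j)],[-0.55+0.00j,(0.82+0j),0.82-0.00j],[(-0.64+0j),0.22+0.39j,0.22-0.39j]]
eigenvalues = [(0.86+0j), (-0.84+0.68j), (-0.84-0.68j)]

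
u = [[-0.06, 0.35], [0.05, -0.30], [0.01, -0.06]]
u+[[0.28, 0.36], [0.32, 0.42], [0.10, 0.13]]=[[0.22, 0.71],[0.37, 0.12],[0.11, 0.07]]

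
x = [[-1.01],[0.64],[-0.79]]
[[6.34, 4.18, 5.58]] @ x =[[-8.14]]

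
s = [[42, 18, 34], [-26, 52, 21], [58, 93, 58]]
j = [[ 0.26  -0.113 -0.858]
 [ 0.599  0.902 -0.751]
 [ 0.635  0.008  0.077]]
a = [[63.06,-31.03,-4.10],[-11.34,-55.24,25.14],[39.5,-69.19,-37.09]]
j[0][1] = -0.113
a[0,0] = 63.06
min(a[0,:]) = -31.03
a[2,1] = -69.19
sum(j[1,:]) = 0.7499999999999999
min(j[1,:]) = -0.751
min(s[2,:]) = 58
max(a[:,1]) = -31.03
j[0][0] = 0.26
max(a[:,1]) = -31.03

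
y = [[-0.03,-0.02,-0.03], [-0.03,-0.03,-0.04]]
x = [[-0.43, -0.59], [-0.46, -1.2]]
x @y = [[0.03, 0.03, 0.04], [0.05, 0.05, 0.06]]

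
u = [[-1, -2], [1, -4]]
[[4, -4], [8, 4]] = u@[[0, 4], [-2, 0]]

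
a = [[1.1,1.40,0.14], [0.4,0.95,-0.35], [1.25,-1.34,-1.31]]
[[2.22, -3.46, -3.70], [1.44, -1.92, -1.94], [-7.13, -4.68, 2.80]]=a @ [[-1.50, -2.83, -0.70], [2.63, -0.37, -2.02], [1.32, 1.25, -0.74]]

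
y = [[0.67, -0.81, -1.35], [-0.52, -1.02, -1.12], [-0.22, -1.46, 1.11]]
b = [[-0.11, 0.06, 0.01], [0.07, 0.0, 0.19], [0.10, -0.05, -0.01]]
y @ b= [[-0.27, 0.11, -0.13], [-0.13, 0.02, -0.19], [0.03, -0.07, -0.29]]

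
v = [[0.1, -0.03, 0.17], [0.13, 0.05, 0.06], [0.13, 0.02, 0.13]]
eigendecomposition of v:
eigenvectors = [[(0.57+0j), (-0.41+0.21j), (-0.41-0.21j)], [0.53+0.00j, 0.80+0.00j, (0.8-0j)], [(0.63+0j), (0.34-0.16j), 0.34+0.16j]]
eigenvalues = [(0.26+0j), (0.01+0.02j), (0.01-0.02j)]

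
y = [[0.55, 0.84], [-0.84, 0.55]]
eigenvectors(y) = [[0.71+0.00j,0.71-0.00j], [0.71j,-0.71j]]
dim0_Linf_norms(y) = [0.84, 0.84]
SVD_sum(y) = [[0.55, 0.00], [-0.84, 0.00]] + [[0.0,0.84], [0.00,0.55]]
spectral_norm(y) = 1.00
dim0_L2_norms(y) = [1.0, 1.0]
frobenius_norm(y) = 1.42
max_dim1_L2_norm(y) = 1.0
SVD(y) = [[-0.55, 0.84], [0.84, 0.55]] @ diag([1.004041831797859, 1.004041831797859]) @ [[-1.0, -0.00],[0.00, 1.0]]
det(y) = 1.01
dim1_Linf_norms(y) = [0.84, 0.84]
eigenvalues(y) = [(0.55+0.84j), (0.55-0.84j)]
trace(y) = 1.10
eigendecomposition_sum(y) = [[0.28+0.42j, (0.42-0.28j)],[-0.42+0.28j, (0.28+0.42j)]] + [[0.28-0.42j, (0.42+0.28j)], [(-0.42-0.28j), (0.28-0.42j)]]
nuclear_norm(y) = 2.01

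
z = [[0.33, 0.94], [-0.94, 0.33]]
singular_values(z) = [1.0, 1.0]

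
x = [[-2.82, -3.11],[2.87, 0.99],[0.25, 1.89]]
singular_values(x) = [5.23, 1.76]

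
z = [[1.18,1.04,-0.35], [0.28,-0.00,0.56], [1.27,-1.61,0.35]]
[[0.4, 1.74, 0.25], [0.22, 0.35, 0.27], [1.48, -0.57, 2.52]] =z@[[0.68,0.70,0.94], [-0.37,0.97,-0.82], [0.05,0.28,0.01]]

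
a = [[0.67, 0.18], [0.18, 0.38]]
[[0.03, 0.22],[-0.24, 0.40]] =a@[[0.25, 0.05],[-0.74, 1.04]]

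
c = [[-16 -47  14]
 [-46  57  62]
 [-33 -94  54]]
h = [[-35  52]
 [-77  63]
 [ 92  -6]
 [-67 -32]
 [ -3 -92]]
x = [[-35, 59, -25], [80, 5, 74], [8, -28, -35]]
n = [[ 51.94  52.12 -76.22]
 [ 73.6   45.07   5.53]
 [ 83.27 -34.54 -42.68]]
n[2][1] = -34.54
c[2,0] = -33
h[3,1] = -32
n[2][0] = 83.27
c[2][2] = 54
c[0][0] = -16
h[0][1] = 52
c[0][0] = -16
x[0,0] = -35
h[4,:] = [-3, -92]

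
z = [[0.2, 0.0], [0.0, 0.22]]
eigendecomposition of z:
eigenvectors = [[1.00, 0.0], [0.0, 1.0]]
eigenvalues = [0.2, 0.22]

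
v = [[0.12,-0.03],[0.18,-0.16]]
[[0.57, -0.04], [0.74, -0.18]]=v@[[5.06, -0.08], [1.08, 1.05]]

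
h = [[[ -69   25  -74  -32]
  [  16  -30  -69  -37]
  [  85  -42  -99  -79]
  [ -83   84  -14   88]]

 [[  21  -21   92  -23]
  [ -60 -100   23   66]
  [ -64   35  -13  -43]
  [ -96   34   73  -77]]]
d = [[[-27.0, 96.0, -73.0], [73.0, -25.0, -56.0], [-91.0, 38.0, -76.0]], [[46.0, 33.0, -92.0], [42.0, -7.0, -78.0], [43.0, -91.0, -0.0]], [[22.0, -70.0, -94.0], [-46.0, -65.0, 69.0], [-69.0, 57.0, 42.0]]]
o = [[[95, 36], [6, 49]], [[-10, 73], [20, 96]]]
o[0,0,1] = 36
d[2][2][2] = 42.0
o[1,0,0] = -10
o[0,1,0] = 6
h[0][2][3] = -79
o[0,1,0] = 6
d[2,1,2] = 69.0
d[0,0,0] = -27.0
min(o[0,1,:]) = 6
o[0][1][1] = 49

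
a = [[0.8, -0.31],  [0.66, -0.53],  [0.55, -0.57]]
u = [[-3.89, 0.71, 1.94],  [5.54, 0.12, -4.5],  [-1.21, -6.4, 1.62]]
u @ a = [[-1.58, -0.28],[2.04, 0.78],[-4.30, 2.84]]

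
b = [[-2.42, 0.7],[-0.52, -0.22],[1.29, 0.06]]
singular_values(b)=[2.84, 0.49]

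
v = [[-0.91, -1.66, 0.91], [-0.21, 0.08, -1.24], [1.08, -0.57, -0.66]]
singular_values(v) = [2.23, 1.37, 1.04]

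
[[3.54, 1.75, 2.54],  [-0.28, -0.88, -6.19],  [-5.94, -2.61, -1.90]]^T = [[3.54,-0.28,-5.94], [1.75,-0.88,-2.61], [2.54,-6.19,-1.90]]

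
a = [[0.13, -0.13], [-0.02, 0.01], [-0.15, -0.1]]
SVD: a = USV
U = [[-0.74, 0.66], [0.11, -0.04], [0.66, 0.75]]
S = [0.2, 0.16]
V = [[-0.99, 0.16], [-0.16, -0.99]]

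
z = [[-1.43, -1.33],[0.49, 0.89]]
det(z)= -0.621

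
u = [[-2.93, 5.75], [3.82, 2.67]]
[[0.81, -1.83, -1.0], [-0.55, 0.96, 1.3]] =u@ [[-0.18, 0.35, 0.34], [0.05, -0.14, -0.0]]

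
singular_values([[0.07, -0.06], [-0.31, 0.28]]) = [0.43, 0.0]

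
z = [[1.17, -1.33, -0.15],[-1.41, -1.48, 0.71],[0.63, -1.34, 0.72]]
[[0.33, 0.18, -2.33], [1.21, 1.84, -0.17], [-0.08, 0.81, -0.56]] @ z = [[-1.34,2.42,-1.60], [-1.29,-4.10,1.0], [-1.59,-0.34,0.18]]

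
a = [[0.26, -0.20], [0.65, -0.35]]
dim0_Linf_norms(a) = [0.65, 0.35]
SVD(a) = [[-0.4, -0.92], [-0.92, 0.4]] @ diag([0.8063875860921065, 0.04836383976221752]) @ [[-0.87,0.5], [0.5,0.87]]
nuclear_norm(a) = 0.85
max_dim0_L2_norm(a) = 0.7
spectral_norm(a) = 0.81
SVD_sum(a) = [[0.28, -0.16],[0.64, -0.37]] + [[-0.02,-0.04], [0.01,0.02]]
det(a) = 0.04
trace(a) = -0.09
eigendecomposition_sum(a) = [[(0.13+0.13j), (-0.1-0.02j)], [(0.32+0.08j), (-0.17+0.06j)]] + [[0.13-0.13j, (-0.1+0.02j)], [0.32-0.08j, (-0.17-0.06j)]]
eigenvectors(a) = [[(0.41+0.26j), 0.41-0.26j],[(0.87+0j), (0.87-0j)]]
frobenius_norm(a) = 0.81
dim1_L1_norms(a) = [0.46, 1.0]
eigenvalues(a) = [(-0.04+0.19j), (-0.04-0.19j)]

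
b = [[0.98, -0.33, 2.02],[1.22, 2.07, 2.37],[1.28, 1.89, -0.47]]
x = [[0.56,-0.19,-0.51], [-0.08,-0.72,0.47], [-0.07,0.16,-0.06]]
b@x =[[0.43, 0.37, -0.78], [0.35, -1.34, 0.21], [0.60, -1.68, 0.26]]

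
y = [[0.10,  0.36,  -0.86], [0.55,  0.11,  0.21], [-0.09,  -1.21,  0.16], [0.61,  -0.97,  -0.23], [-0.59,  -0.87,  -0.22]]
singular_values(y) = [1.82, 1.02, 0.95]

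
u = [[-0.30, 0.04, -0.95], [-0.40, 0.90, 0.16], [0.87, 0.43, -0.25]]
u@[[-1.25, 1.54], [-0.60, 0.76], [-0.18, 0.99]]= [[0.52, -1.37], [-0.07, 0.23], [-1.3, 1.42]]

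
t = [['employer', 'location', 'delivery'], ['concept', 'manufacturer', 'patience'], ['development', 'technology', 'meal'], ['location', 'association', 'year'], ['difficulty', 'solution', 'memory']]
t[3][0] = 'location'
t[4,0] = 'difficulty'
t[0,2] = 'delivery'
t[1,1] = 'manufacturer'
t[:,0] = ['employer', 'concept', 'development', 'location', 'difficulty']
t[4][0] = 'difficulty'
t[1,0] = 'concept'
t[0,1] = 'location'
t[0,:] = ['employer', 'location', 'delivery']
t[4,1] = 'solution'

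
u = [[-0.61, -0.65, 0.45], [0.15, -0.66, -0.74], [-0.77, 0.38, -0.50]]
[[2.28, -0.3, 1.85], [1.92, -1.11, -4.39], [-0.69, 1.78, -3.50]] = u @ [[-0.57, -1.38, 0.92], [-3.00, 1.61, 0.33], [-0.03, -0.22, 5.83]]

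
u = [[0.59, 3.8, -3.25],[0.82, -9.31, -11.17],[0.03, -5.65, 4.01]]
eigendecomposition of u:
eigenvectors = [[-0.19, 1.0, -0.55],[0.93, 0.03, -0.47],[0.31, 0.04, 0.69]]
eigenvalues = [-13.15, 0.57, 7.88]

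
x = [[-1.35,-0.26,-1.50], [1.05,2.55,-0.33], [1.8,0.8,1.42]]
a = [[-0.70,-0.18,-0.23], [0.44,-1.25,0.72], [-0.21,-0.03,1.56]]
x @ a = [[1.15,0.61,-2.22], [0.46,-3.37,1.08], [-1.21,-1.37,2.38]]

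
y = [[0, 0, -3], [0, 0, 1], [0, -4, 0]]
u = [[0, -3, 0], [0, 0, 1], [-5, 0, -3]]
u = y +[[0, -3, 3], [0, 0, 0], [-5, 4, -3]]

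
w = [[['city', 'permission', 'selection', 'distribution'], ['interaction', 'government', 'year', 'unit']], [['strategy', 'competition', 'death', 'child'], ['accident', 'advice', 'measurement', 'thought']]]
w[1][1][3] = 'thought'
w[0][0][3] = 'distribution'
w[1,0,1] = 'competition'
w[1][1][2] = 'measurement'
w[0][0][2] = 'selection'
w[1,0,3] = 'child'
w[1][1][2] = 'measurement'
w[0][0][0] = 'city'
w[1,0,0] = 'strategy'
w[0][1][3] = 'unit'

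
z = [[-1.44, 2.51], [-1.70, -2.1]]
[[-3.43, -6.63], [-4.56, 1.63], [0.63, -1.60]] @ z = [[16.21, 5.31], [3.8, -14.87], [1.81, 4.94]]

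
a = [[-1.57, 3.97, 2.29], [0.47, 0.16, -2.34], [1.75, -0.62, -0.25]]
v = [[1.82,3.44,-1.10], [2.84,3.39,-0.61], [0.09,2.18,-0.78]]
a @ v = [[8.62, 13.05, -2.48], [1.10, -2.94, 1.21], [1.4, 3.37, -1.35]]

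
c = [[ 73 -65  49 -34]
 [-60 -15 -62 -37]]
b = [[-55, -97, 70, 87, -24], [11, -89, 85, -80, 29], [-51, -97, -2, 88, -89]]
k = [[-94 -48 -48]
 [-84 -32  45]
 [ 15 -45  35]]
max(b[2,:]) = 88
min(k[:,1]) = -48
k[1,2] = 45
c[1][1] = -15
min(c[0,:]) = -65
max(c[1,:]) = -15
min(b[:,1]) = -97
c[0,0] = 73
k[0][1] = -48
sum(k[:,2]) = 32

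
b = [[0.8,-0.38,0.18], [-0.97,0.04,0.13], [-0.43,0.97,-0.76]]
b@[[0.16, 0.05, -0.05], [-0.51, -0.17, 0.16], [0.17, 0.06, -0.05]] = [[0.35, 0.12, -0.11], [-0.15, -0.05, 0.05], [-0.69, -0.23, 0.21]]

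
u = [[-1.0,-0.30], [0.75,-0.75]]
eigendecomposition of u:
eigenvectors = [[(0.14-0.52j), (0.14+0.52j)], [-0.85+0.00j, (-0.85-0j)]]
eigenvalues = [(-0.88+0.46j), (-0.88-0.46j)]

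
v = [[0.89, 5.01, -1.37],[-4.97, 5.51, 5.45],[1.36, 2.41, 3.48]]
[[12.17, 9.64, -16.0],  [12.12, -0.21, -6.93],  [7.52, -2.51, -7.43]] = v@[[0.54, -0.16, -1.36], [2.41, 1.49, -2.85], [0.28, -1.69, 0.37]]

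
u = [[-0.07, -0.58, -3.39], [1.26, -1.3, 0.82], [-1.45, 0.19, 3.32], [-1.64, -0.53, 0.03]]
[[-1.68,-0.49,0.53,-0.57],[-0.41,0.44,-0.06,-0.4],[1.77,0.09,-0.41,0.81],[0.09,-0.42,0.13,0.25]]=u@ [[-0.18, 0.26, -0.05, -0.21], [0.41, 0.00, -0.09, 0.19], [0.43, 0.14, -0.14, 0.14]]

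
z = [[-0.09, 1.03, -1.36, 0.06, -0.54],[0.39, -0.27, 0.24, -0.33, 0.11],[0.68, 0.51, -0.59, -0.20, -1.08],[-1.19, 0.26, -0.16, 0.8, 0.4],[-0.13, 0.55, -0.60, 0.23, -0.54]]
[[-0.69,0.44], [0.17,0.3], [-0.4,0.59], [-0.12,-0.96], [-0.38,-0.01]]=z @[[0.11, 0.54],[-0.17, 0.15],[0.30, -0.33],[0.04, -0.59],[0.19, 0.15]]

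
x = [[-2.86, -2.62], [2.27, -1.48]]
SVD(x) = [[-0.96, 0.29], [0.29, 0.96]] @ diag([3.980932455026649, 2.55724007252262]) @ [[0.85,  0.52], [0.52,  -0.85]]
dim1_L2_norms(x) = [3.88, 2.71]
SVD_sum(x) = [[-3.25,-1.98], [1.0,0.61]] + [[0.39, -0.64], [1.27, -2.09]]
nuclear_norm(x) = 6.54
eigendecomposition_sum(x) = [[(-1.43+0.85j),-1.31-1.22j], [(1.14+1.05j),-0.74+1.49j]] + [[-1.43-0.85j, (-1.31+1.22j)], [1.13-1.05j, (-0.74-1.49j)]]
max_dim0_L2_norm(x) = 3.65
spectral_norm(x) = 3.98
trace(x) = -4.34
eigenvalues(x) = [(-2.17+2.34j), (-2.17-2.34j)]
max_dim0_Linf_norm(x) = 2.86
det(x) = 10.18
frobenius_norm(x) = 4.73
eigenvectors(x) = [[0.73+0.00j, (0.73-0j)], [(-0.19-0.65j), (-0.19+0.65j)]]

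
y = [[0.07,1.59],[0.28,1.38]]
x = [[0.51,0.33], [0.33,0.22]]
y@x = [[0.56,0.37],[0.6,0.4]]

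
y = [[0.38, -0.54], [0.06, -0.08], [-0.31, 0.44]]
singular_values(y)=[0.86, 0.0]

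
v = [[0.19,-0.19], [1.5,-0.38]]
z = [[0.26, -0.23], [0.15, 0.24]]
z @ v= [[-0.30, 0.04], [0.39, -0.12]]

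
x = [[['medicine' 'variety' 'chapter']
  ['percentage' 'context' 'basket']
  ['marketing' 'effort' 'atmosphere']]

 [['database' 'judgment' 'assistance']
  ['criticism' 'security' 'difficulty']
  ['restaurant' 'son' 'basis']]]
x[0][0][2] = 'chapter'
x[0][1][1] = 'context'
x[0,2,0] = 'marketing'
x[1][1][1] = 'security'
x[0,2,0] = 'marketing'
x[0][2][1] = 'effort'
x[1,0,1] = 'judgment'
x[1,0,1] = 'judgment'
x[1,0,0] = 'database'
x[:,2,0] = ['marketing', 'restaurant']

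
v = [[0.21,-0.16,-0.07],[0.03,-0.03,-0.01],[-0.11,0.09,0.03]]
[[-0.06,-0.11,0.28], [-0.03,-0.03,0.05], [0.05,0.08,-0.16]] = v @ [[1.32, 0.39, 0.85], [2.38, 1.76, -0.91], [-0.58, -1.33, 0.57]]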